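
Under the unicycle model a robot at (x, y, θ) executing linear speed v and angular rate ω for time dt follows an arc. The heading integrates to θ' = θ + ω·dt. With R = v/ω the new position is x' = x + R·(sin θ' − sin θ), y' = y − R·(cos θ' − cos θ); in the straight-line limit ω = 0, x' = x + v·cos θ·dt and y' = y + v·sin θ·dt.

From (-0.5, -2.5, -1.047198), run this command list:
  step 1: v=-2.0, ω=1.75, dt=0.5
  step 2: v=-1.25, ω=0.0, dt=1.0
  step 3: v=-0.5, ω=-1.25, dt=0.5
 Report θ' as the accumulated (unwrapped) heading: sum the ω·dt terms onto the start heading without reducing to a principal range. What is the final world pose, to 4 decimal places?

(-2.7431, -1.6167, -0.7972)

step 1: θ'=-0.1722 (R=-1.1429) → pose (-1.2939, -1.9455, -0.1722)
step 2: θ'=-0.1722 (straight) → pose (-2.5254, -1.7313, -0.1722)
step 3: θ'=-0.7972 (R=0.4000) → pose (-2.7431, -1.6167, -0.7972)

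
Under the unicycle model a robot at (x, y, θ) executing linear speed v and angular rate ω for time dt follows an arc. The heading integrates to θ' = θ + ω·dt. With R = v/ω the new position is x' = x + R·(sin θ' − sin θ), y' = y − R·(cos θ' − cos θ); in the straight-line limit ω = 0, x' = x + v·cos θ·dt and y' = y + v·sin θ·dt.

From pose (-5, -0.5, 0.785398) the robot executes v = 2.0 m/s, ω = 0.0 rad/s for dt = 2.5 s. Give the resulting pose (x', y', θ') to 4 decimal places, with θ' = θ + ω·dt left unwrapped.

(-1.4645, 3.0355, 0.7854)

θ' = 0.7854 + 0.0·2.5 = 0.7854
ω = 0 → straight: x' = -5 + 2.0·cos(0.7854)·2.5 = -1.4645
y' = -0.5 + 2.0·sin(0.7854)·2.5 = 3.0355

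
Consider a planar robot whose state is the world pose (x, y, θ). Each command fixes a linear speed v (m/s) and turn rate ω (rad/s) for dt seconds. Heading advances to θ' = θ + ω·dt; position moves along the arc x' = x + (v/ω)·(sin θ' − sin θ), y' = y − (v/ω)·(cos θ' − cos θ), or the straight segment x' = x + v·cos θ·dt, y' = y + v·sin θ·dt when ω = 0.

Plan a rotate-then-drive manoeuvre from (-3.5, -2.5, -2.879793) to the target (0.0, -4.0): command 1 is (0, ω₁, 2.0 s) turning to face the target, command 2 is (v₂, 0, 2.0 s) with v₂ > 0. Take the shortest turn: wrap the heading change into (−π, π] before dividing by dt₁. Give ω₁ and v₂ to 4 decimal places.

ω₁ = 1.2375, v₂ = 1.9039

heading to target = atan2(-4−-2.5, 0−-3.5) = -0.4049
Δθ = wrap(-0.4049 − -2.8798) = 2.4749; ω₁ = Δθ/dt₁ = 1.2375
distance = √((0−-3.5)² + (-4−-2.5)²) = 3.8079; v₂ = distance/dt₂ = 1.9039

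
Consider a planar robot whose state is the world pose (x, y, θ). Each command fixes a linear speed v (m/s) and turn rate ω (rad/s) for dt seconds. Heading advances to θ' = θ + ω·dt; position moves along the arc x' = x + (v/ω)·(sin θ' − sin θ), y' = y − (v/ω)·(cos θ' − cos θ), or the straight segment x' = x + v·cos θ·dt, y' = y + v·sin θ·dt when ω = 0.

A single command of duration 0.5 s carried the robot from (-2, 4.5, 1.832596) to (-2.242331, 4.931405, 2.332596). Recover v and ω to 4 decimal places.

Δθ = 2.332596 − 1.832596 = 0.500000
ω = Δθ/dt = 0.500000/0.5 = 1.0000
R = −Δy/(cos θ' − cos θ) = 1.0000
v = R·ω = 1.0000·1.0000 = 1.0000

v = 1.0000, ω = 1.0000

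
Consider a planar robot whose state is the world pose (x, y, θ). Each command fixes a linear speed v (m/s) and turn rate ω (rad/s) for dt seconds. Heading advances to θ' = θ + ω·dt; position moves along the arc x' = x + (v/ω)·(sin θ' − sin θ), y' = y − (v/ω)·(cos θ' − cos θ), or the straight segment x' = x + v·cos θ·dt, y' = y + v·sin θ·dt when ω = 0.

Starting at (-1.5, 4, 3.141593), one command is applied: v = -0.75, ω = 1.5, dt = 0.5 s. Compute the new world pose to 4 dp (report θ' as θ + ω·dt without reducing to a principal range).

(-1.1592, 4.1342, 3.8916)

θ' = 3.1416 + 1.5·0.5 = 3.8916
R = v/ω = -0.75/1.5 = -0.5000
x' = -1.5 + -0.5000·(sin 3.8916 − sin 3.1416) = -1.1592
y' = 4 − -0.5000·(cos 3.8916 − cos 3.1416) = 4.1342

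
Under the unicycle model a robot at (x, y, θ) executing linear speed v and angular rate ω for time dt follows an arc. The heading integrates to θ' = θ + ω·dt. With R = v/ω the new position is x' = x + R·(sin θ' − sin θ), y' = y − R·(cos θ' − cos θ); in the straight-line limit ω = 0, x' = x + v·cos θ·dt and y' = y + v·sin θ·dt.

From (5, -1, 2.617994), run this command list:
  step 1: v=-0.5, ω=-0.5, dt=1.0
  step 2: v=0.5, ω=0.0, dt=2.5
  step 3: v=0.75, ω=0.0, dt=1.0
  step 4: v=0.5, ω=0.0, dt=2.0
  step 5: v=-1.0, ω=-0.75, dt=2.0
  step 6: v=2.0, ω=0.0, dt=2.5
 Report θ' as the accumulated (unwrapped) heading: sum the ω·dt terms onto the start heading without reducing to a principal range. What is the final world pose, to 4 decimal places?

(7.5022, 2.3328, 0.6180)

step 1: θ'=2.1180 (R=1.0000) → pose (5.3540, -1.3457, 2.1180)
step 2: θ'=2.1180 (straight) → pose (4.7036, -0.2782, 2.1180)
step 3: θ'=2.1180 (straight) → pose (4.3134, 0.3622, 2.1180)
step 4: θ'=2.1180 (straight) → pose (3.7931, 1.2162, 2.1180)
step 5: θ'=0.6180 (R=1.3333) → pose (3.4270, -0.5642, 0.6180)
step 6: θ'=0.6180 (straight) → pose (7.5022, 2.3328, 0.6180)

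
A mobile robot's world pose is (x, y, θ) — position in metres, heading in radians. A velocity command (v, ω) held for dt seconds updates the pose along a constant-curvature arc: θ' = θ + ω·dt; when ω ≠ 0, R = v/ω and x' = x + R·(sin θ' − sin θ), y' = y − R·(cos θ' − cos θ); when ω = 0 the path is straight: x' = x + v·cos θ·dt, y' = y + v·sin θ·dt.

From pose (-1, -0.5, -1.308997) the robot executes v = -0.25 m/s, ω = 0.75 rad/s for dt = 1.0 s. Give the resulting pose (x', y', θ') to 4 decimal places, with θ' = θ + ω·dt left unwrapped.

(-1.1452, -0.3037, -0.5590)

θ' = -1.3090 + 0.75·1.0 = -0.5590
R = v/ω = -0.25/0.75 = -0.3333
x' = -1 + -0.3333·(sin -0.5590 − sin -1.3090) = -1.1452
y' = -0.5 − -0.3333·(cos -0.5590 − cos -1.3090) = -0.3037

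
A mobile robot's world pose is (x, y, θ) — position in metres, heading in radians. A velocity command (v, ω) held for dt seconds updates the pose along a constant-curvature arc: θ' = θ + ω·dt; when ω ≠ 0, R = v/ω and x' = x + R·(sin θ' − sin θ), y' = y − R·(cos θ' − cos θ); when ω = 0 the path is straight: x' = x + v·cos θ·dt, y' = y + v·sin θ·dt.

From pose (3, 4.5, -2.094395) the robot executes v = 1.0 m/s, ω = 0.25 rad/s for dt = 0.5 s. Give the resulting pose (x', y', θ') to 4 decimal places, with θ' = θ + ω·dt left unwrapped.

θ' = -2.0944 + 0.25·0.5 = -1.9694
R = v/ω = 1.0/0.25 = 4.0000
x' = 3 + 4.0000·(sin -1.9694 − sin -2.0944) = 2.7777
y' = 4.5 − 4.0000·(cos -1.9694 − cos -2.0944) = 4.0525

(2.7777, 4.0525, -1.9694)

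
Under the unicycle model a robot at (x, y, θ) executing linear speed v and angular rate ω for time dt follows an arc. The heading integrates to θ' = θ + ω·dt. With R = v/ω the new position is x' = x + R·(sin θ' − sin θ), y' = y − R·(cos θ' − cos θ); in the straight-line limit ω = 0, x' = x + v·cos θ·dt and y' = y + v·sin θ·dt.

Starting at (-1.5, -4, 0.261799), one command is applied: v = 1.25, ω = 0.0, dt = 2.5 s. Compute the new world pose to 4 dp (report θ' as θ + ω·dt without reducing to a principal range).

(1.5185, -3.1912, 0.2618)

θ' = 0.2618 + 0.0·2.5 = 0.2618
ω = 0 → straight: x' = -1.5 + 1.25·cos(0.2618)·2.5 = 1.5185
y' = -4 + 1.25·sin(0.2618)·2.5 = -3.1912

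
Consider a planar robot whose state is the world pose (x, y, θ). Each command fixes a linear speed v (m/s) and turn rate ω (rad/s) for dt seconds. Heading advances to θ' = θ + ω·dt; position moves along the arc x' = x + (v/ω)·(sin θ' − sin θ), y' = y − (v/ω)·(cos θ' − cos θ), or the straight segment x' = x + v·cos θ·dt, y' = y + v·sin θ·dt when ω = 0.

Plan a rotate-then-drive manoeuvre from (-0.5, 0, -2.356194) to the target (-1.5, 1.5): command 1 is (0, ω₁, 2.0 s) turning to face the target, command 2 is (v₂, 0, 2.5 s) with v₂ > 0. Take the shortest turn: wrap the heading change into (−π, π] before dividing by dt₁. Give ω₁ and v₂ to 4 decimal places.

ω₁ = -0.8841, v₂ = 0.7211

heading to target = atan2(1.5−0, -1.5−-0.5) = 2.1588
Δθ = wrap(2.1588 − -2.3562) = -1.7682; ω₁ = Δθ/dt₁ = -0.8841
distance = √((-1.5−-0.5)² + (1.5−0)²) = 1.8028; v₂ = distance/dt₂ = 0.7211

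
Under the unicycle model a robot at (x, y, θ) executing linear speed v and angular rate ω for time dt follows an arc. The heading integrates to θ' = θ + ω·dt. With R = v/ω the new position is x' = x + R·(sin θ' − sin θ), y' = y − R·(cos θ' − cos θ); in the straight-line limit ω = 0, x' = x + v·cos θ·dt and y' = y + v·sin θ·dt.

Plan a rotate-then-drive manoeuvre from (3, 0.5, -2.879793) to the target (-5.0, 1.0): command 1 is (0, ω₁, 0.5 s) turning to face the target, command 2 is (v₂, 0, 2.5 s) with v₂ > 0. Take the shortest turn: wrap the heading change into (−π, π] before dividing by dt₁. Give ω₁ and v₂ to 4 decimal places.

ω₁ = -0.6484, v₂ = 3.2062

heading to target = atan2(1−0.5, -5−3) = 3.0792
Δθ = wrap(3.0792 − -2.8798) = -0.3242; ω₁ = Δθ/dt₁ = -0.6484
distance = √((-5−3)² + (1−0.5)²) = 8.0156; v₂ = distance/dt₂ = 3.2062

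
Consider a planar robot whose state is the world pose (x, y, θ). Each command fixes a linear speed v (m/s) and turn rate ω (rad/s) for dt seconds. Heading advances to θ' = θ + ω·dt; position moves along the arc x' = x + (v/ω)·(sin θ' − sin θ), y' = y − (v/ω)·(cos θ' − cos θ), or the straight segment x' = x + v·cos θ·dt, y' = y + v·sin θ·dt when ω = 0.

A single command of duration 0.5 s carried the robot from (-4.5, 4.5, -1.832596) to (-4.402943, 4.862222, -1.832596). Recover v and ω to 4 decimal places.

Δθ = -1.832596 − -1.832596 = 0.000000
ω = Δθ/dt = 0.000000/0.5 = 0.0000
ω = 0 → v = (Δx·cos θ + Δy·sin θ)/dt = -0.7500

v = -0.7500, ω = 0.0000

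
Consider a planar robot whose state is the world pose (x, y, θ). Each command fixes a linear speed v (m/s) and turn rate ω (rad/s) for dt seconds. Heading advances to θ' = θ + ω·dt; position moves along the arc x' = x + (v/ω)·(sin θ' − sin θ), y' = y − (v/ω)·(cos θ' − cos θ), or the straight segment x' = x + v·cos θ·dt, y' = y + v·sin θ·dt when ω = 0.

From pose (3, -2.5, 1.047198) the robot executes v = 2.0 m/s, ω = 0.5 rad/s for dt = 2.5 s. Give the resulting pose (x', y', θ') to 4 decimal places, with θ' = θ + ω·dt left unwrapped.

(2.5262, 2.1567, 2.2972)

θ' = 1.0472 + 0.5·2.5 = 2.2972
R = v/ω = 2.0/0.5 = 4.0000
x' = 3 + 4.0000·(sin 2.2972 − sin 1.0472) = 2.5262
y' = -2.5 − 4.0000·(cos 2.2972 − cos 1.0472) = 2.1567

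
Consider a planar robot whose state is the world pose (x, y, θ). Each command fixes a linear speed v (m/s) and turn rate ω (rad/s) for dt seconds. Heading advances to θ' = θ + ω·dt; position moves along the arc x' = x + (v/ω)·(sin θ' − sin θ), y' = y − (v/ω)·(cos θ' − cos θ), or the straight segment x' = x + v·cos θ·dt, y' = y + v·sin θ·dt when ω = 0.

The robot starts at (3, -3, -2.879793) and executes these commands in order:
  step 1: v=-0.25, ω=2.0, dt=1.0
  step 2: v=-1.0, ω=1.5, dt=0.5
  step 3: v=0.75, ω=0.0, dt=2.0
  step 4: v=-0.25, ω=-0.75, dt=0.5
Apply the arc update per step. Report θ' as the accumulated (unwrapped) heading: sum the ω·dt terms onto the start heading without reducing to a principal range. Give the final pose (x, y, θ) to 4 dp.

(4.0058, -2.7188, -0.5048)

step 1: θ'=-0.8798 (R=-0.1250) → pose (3.0640, -2.7996, -0.8798)
step 2: θ'=-0.1298 (R=-0.6667) → pose (2.6365, -2.5634, -0.1298)
step 3: θ'=-0.1298 (straight) → pose (4.1239, -2.7576, -0.1298)
step 4: θ'=-0.5048 (R=0.3333) → pose (4.0058, -2.7188, -0.5048)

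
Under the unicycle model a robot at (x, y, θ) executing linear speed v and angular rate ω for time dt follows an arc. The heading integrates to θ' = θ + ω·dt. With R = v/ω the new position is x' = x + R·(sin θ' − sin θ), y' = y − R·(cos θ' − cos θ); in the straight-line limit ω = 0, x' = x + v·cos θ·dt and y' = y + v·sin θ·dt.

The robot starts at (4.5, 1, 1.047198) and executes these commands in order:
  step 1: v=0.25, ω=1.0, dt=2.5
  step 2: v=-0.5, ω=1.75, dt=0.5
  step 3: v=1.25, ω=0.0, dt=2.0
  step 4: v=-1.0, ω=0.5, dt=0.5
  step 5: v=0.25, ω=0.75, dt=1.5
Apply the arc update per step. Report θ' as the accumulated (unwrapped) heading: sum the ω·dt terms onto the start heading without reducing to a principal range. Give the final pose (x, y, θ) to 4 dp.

(3.8899, -0.6762, 5.7972)

step 1: θ'=3.5472 (R=0.2500) → pose (4.1848, 1.3547, 3.5472)
step 2: θ'=4.4222 (R=-0.2857) → pose (4.3459, 1.5355, 4.4222)
step 3: θ'=4.4222 (straight) → pose (3.6305, -0.8600, 4.4222)
step 4: θ'=4.6722 (R=-2.0000) → pose (3.7126, -0.3681, 4.6722)
step 5: θ'=5.7972 (R=0.3333) → pose (3.8899, -0.6762, 5.7972)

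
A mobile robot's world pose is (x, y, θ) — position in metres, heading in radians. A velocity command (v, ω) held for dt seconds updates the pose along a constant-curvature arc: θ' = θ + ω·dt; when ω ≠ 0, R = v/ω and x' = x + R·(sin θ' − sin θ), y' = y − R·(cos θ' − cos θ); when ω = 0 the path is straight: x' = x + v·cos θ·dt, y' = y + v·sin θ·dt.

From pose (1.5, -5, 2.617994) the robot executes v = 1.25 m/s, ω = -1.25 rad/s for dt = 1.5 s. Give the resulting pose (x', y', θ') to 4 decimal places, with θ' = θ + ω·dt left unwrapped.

θ' = 2.6180 + -1.25·1.5 = 0.7430
R = v/ω = 1.25/-1.25 = -1.0000
x' = 1.5 + -1.0000·(sin 0.7430 − sin 2.6180) = 1.3235
y' = -5 − -1.0000·(cos 0.7430 − cos 2.6180) = -3.3975

(1.3235, -3.3975, 0.7430)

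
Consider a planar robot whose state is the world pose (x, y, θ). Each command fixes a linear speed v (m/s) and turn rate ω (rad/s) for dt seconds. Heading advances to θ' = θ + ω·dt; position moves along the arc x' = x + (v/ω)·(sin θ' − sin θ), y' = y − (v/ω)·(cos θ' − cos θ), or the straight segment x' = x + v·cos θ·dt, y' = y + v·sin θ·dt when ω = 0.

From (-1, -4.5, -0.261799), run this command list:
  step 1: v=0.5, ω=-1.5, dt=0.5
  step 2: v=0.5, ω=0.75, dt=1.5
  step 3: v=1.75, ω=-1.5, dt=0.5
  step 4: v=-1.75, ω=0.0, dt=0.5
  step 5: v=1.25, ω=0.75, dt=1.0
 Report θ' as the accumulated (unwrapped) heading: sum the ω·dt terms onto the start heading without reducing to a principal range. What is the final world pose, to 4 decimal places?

step 1: θ'=-1.0118 (R=-0.3333) → pose (-0.8037, -4.6452, -1.0118)
step 2: θ'=0.1132 (R=0.6667) → pose (-0.1632, -4.9540, 0.1132)
step 3: θ'=-0.6368 (R=-1.1667) → pose (0.6623, -5.1752, -0.6368)
step 4: θ'=-0.6368 (straight) → pose (-0.0412, -4.6549, -0.6368)
step 5: θ'=0.1132 (R=1.6667) → pose (1.1381, -4.9709, 0.1132)

(1.1381, -4.9709, 0.1132)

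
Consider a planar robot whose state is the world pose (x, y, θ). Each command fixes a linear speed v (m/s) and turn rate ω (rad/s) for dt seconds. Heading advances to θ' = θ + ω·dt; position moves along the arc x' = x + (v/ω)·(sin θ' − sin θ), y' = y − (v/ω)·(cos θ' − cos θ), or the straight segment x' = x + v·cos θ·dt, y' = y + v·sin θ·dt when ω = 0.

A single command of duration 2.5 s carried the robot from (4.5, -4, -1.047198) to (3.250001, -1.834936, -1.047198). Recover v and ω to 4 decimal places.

v = -1.0000, ω = 0.0000

Δθ = -1.047198 − -1.047198 = 0.000000
ω = Δθ/dt = 0.000000/2.5 = 0.0000
ω = 0 → v = (Δx·cos θ + Δy·sin θ)/dt = -1.0000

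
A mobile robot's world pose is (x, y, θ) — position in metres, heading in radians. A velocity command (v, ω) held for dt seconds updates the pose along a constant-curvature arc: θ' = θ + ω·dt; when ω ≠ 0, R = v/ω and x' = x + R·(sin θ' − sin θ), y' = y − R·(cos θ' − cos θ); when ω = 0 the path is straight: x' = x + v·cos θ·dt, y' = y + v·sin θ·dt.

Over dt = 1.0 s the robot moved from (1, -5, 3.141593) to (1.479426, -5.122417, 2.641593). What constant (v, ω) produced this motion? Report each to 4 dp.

v = -0.5000, ω = -0.5000

Δθ = 2.641593 − 3.141593 = -0.500000
ω = Δθ/dt = -0.500000/1.0 = -0.5000
R = Δx/(sin θ' − sin θ) = 1.0000
v = R·ω = 1.0000·-0.5000 = -0.5000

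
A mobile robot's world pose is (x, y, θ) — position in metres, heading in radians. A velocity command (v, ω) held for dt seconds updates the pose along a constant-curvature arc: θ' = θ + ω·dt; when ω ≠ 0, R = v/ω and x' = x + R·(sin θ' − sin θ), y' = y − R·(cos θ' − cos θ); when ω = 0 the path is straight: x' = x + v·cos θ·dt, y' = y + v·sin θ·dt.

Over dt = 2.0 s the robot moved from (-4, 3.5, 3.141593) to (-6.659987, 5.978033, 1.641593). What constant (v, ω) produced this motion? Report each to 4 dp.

Δθ = 1.641593 − 3.141593 = -1.500000
ω = Δθ/dt = -1.500000/2.0 = -0.7500
R = Δx/(sin θ' − sin θ) = -2.6667
v = R·ω = -2.6667·-0.7500 = 2.0000

v = 2.0000, ω = -0.7500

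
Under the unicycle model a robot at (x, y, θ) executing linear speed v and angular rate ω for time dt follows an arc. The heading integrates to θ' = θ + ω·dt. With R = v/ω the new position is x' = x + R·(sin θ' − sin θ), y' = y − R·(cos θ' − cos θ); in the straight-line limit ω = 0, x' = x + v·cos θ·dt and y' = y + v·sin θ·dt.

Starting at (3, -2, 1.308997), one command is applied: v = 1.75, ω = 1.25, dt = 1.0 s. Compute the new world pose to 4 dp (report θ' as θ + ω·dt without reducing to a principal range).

(2.4180, -0.4686, 2.5590)

θ' = 1.3090 + 1.25·1.0 = 2.5590
R = v/ω = 1.75/1.25 = 1.4000
x' = 3 + 1.4000·(sin 2.5590 − sin 1.3090) = 2.4180
y' = -2 − 1.4000·(cos 2.5590 − cos 1.3090) = -0.4686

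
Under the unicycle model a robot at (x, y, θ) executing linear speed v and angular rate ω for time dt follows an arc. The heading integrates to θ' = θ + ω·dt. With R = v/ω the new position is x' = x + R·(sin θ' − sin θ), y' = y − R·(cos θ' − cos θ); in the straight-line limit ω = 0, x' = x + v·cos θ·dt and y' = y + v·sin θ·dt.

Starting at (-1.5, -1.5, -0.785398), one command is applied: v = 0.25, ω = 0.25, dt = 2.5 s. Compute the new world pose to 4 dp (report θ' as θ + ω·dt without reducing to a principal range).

(-0.9526, -1.7801, -0.1604)

θ' = -0.7854 + 0.25·2.5 = -0.1604
R = v/ω = 0.25/0.25 = 1.0000
x' = -1.5 + 1.0000·(sin -0.1604 − sin -0.7854) = -0.9526
y' = -1.5 − 1.0000·(cos -0.1604 − cos -0.7854) = -1.7801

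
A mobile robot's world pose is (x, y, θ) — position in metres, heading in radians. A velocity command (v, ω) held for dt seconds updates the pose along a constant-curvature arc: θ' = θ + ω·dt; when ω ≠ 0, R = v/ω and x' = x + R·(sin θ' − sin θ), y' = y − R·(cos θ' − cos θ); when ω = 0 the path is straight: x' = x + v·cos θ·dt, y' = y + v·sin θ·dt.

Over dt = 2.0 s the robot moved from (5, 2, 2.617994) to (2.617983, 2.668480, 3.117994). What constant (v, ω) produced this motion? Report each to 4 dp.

Δθ = 3.117994 − 2.617994 = 0.500000
ω = Δθ/dt = 0.500000/2.0 = 0.2500
R = Δx/(sin θ' − sin θ) = 5.0000
v = R·ω = 5.0000·0.2500 = 1.2500

v = 1.2500, ω = 0.2500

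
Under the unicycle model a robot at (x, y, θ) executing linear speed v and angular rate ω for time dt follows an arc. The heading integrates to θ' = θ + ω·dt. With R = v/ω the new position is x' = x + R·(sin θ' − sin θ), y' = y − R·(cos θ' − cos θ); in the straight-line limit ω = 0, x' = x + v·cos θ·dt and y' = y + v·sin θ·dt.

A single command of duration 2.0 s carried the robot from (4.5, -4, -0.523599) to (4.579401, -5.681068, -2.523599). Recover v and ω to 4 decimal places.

Δθ = -2.523599 − -0.523599 = -2.000000
ω = Δθ/dt = -2.000000/2.0 = -1.0000
R = −Δy/(cos θ' − cos θ) = -1.0000
v = R·ω = -1.0000·-1.0000 = 1.0000

v = 1.0000, ω = -1.0000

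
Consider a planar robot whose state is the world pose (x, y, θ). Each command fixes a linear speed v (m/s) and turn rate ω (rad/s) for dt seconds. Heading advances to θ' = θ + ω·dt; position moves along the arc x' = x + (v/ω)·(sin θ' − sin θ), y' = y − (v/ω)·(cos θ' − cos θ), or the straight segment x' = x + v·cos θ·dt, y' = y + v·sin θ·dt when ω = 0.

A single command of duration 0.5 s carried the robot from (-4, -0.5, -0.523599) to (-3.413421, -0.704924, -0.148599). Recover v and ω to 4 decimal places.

Δθ = -0.148599 − -0.523599 = 0.375000
ω = Δθ/dt = 0.375000/0.5 = 0.7500
R = Δx/(sin θ' − sin θ) = 1.6667
v = R·ω = 1.6667·0.7500 = 1.2500

v = 1.2500, ω = 0.7500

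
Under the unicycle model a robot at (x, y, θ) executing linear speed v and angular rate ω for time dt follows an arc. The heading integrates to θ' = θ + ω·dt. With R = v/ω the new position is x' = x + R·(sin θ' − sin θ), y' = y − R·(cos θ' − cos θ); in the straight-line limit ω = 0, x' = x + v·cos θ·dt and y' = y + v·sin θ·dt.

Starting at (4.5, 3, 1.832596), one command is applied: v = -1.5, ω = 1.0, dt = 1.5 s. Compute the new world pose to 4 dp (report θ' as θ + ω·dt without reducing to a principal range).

θ' = 1.8326 + 1.0·1.5 = 3.3326
R = v/ω = -1.5/1.0 = -1.5000
x' = 4.5 + -1.5000·(sin 3.3326 − sin 1.8326) = 6.2337
y' = 3 − -1.5000·(cos 3.3326 − cos 1.8326) = 1.9155

(6.2337, 1.9155, 3.3326)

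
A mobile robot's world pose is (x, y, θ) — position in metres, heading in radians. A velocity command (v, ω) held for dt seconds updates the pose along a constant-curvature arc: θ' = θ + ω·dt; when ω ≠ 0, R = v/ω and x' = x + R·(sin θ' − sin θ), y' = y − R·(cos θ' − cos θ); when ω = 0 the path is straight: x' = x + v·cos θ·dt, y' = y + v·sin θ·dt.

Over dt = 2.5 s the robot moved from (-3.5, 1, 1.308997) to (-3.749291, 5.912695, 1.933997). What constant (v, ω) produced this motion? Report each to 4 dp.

Δθ = 1.933997 − 1.308997 = 0.625000
ω = Δθ/dt = 0.625000/2.5 = 0.2500
R = −Δy/(cos θ' − cos θ) = 8.0000
v = R·ω = 8.0000·0.2500 = 2.0000

v = 2.0000, ω = 0.2500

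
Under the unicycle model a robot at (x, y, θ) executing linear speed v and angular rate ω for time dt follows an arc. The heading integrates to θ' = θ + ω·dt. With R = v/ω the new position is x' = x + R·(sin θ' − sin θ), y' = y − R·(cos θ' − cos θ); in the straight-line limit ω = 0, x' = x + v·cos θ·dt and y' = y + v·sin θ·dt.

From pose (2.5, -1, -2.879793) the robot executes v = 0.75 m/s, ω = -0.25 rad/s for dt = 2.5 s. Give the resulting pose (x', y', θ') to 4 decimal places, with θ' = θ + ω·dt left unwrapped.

θ' = -2.8798 + -0.25·2.5 = -3.5048
R = v/ω = 0.75/-0.25 = -3.0000
x' = 2.5 + -3.0000·(sin -3.5048 − sin -2.8798) = 0.6577
y' = -1 − -3.0000·(cos -3.5048 − cos -2.8798) = -0.9065

(0.6577, -0.9065, -3.5048)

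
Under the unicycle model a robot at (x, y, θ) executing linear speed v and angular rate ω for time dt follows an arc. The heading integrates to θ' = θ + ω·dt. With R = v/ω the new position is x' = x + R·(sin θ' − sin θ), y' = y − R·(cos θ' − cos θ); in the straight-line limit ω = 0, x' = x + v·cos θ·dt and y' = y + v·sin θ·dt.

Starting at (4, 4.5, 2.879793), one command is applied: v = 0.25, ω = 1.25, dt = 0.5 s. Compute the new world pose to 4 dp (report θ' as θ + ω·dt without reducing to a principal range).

(3.8772, 4.4938, 3.5048)

θ' = 2.8798 + 1.25·0.5 = 3.5048
R = v/ω = 0.25/1.25 = 0.2000
x' = 4 + 0.2000·(sin 3.5048 − sin 2.8798) = 3.8772
y' = 4.5 − 0.2000·(cos 3.5048 − cos 2.8798) = 4.4938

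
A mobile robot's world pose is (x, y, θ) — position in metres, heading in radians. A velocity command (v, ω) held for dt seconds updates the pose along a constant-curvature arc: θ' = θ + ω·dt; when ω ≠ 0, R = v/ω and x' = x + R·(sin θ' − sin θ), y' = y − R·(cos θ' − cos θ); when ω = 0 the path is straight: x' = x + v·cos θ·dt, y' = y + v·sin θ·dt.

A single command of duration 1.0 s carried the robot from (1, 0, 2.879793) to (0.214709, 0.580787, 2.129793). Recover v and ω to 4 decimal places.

Δθ = 2.129793 − 2.879793 = -0.750000
ω = Δθ/dt = -0.750000/1.0 = -0.7500
R = Δx/(sin θ' − sin θ) = -1.3333
v = R·ω = -1.3333·-0.7500 = 1.0000

v = 1.0000, ω = -0.7500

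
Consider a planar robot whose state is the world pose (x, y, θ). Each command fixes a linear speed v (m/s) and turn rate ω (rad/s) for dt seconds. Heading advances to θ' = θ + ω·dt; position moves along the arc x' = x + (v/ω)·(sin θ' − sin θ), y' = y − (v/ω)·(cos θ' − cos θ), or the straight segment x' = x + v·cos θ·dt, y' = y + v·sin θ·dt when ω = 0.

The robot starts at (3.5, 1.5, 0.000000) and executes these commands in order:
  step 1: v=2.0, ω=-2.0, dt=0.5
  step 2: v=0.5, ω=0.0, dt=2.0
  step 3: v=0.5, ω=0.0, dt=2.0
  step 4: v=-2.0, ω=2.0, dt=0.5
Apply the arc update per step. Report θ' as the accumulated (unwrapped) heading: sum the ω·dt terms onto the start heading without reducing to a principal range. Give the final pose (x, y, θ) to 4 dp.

step 1: θ'=-1.0000 (R=-1.0000) → pose (4.3415, 1.0403, -1.0000)
step 2: θ'=-1.0000 (straight) → pose (4.8818, 0.1988, -1.0000)
step 3: θ'=-1.0000 (straight) → pose (5.4221, -0.6426, -1.0000)
step 4: θ'=0.0000 (R=-1.0000) → pose (4.5806, -0.1829, 0.0000)

(4.5806, -0.1829, 0.0000)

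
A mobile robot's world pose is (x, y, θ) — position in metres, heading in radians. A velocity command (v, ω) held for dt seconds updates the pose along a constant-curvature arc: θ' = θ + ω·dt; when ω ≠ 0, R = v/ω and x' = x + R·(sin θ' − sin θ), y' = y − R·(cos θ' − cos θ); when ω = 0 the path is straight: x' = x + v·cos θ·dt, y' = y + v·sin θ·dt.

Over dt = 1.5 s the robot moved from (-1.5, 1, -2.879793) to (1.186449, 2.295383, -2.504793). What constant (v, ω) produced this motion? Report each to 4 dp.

Δθ = -2.504793 − -2.879793 = 0.375000
ω = Δθ/dt = 0.375000/1.5 = 0.2500
R = Δx/(sin θ' − sin θ) = -8.0000
v = R·ω = -8.0000·0.2500 = -2.0000

v = -2.0000, ω = 0.2500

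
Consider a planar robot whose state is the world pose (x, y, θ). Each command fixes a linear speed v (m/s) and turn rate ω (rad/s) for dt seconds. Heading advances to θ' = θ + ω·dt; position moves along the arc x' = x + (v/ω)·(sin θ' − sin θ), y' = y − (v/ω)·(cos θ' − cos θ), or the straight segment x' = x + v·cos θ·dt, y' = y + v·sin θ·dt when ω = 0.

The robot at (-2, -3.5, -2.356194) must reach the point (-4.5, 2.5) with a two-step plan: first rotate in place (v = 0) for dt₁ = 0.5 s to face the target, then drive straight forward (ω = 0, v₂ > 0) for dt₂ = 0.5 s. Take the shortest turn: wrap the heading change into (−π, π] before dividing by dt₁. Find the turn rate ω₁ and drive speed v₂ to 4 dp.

heading to target = atan2(2.5−-3.5, -4.5−-2) = 1.9656
Δθ = wrap(1.9656 − -2.3562) = -1.9614; ω₁ = Δθ/dt₁ = -3.9228
distance = √((-4.5−-2)² + (2.5−-3.5)²) = 6.5000; v₂ = distance/dt₂ = 13.0000

ω₁ = -3.9228, v₂ = 13.0000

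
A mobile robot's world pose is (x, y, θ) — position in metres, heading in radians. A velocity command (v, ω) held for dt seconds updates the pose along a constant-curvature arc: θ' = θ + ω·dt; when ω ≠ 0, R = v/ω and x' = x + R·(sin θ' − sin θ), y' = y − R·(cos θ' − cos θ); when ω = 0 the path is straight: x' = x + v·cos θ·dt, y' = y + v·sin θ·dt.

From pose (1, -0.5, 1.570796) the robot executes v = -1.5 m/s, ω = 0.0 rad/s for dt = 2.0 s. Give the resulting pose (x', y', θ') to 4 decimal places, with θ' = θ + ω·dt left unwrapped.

θ' = 1.5708 + 0.0·2.0 = 1.5708
ω = 0 → straight: x' = 1 + -1.5·cos(1.5708)·2.0 = 1.0000
y' = -0.5 + -1.5·sin(1.5708)·2.0 = -3.5000

(1.0000, -3.5000, 1.5708)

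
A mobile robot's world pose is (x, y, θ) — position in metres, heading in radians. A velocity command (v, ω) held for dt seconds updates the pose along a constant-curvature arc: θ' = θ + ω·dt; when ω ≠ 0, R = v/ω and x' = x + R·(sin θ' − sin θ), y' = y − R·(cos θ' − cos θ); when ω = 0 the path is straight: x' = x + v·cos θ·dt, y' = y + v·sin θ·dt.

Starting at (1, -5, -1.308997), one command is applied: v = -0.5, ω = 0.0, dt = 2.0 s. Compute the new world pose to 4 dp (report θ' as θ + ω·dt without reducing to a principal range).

(0.7412, -4.0341, -1.3090)

θ' = -1.3090 + 0.0·2.0 = -1.3090
ω = 0 → straight: x' = 1 + -0.5·cos(-1.3090)·2.0 = 0.7412
y' = -5 + -0.5·sin(-1.3090)·2.0 = -4.0341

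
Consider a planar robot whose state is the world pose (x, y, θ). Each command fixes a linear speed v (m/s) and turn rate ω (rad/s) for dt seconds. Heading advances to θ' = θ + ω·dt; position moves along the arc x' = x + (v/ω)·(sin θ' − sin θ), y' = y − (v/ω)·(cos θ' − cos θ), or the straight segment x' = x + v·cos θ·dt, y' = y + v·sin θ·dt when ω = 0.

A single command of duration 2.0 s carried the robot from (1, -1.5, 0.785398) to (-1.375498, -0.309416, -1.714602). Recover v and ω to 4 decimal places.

Δθ = -1.714602 − 0.785398 = -2.500000
ω = Δθ/dt = -2.500000/2.0 = -1.2500
R = Δx/(sin θ' − sin θ) = 1.4000
v = R·ω = 1.4000·-1.2500 = -1.7500

v = -1.7500, ω = -1.2500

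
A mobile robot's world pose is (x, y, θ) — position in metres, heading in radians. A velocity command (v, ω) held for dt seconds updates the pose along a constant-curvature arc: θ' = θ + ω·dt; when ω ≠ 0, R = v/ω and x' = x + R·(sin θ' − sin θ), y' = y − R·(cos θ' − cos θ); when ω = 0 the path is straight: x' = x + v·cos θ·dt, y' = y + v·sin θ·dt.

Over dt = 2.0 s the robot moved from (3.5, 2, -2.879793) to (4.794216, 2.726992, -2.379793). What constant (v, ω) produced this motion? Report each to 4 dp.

v = -0.7500, ω = 0.2500

Δθ = -2.379793 − -2.879793 = 0.500000
ω = Δθ/dt = 0.500000/2.0 = 0.2500
R = Δx/(sin θ' − sin θ) = -3.0000
v = R·ω = -3.0000·0.2500 = -0.7500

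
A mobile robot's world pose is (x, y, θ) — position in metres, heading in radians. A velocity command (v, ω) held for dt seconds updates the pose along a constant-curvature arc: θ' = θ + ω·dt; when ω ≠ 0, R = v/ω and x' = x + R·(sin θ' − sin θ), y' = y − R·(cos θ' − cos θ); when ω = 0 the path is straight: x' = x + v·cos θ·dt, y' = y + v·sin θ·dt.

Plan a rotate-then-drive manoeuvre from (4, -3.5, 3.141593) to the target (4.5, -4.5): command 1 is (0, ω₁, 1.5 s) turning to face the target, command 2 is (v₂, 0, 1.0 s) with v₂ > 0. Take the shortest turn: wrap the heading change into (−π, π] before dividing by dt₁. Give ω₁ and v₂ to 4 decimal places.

ω₁ = 1.3563, v₂ = 1.1180

heading to target = atan2(-4.5−-3.5, 4.5−4) = -1.1071
Δθ = wrap(-1.1071 − 3.1416) = 2.0344; ω₁ = Δθ/dt₁ = 1.3563
distance = √((4.5−4)² + (-4.5−-3.5)²) = 1.1180; v₂ = distance/dt₂ = 1.1180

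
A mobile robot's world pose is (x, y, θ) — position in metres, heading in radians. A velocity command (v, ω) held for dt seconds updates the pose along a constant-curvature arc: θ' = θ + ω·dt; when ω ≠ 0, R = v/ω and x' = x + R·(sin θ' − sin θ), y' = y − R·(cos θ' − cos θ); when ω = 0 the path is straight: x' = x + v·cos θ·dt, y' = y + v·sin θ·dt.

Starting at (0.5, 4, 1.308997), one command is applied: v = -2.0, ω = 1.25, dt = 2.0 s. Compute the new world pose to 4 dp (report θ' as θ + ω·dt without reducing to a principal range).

θ' = 1.3090 + 1.25·2.0 = 3.8090
R = v/ω = -2.0/1.25 = -1.6000
x' = 0.5 + -1.6000·(sin 3.8090 − sin 1.3090) = 3.0358
y' = 4 − -1.6000·(cos 3.8090 − cos 1.3090) = 2.3292

(3.0358, 2.3292, 3.8090)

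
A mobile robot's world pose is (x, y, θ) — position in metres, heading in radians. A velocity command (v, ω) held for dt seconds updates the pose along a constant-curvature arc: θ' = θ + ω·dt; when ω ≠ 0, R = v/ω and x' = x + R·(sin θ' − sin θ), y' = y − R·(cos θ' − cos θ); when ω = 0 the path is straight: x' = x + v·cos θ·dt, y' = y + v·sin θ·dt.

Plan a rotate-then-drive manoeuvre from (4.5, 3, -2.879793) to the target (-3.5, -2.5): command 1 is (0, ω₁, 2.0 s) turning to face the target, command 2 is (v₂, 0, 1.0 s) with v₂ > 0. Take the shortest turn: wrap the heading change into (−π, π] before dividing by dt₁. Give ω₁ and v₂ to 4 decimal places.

heading to target = atan2(-2.5−3, -3.5−4.5) = -2.5393
Δθ = wrap(-2.5393 − -2.8798) = 0.3405; ω₁ = Δθ/dt₁ = 0.1702
distance = √((-3.5−4.5)² + (-2.5−3)²) = 9.7082; v₂ = distance/dt₂ = 9.7082

ω₁ = 0.1702, v₂ = 9.7082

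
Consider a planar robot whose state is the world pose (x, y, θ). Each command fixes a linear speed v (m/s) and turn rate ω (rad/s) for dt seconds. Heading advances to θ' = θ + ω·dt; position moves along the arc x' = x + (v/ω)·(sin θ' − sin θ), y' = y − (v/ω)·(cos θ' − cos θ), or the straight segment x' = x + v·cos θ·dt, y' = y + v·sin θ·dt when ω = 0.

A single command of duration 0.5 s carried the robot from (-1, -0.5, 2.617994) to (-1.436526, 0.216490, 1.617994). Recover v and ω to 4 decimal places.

Δθ = 1.617994 − 2.617994 = -1.000000
ω = Δθ/dt = -1.000000/0.5 = -2.0000
R = −Δy/(cos θ' − cos θ) = -0.8750
v = R·ω = -0.8750·-2.0000 = 1.7500

v = 1.7500, ω = -2.0000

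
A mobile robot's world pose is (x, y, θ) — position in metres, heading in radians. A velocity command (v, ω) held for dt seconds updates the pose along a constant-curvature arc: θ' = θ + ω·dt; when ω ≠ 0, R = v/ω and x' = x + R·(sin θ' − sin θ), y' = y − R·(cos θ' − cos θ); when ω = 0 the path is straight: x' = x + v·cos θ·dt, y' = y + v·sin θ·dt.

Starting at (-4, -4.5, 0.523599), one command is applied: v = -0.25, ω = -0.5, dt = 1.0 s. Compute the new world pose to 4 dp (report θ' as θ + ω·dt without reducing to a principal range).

θ' = 0.5236 + -0.5·1.0 = 0.0236
R = v/ω = -0.25/-0.5 = 0.5000
x' = -4 + 0.5000·(sin 0.0236 − sin 0.5236) = -4.2382
y' = -4.5 − 0.5000·(cos 0.0236 − cos 0.5236) = -4.5668

(-4.2382, -4.5668, 0.0236)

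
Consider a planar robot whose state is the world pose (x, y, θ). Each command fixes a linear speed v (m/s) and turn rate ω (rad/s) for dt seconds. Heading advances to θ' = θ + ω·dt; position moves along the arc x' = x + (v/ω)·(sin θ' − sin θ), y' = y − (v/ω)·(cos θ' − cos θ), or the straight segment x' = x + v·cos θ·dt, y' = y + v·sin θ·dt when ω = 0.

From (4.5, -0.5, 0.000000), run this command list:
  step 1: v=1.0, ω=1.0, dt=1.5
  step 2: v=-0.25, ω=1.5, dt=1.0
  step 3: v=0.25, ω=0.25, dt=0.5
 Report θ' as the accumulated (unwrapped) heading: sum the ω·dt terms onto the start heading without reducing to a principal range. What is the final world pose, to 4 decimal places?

step 1: θ'=1.5000 (R=1.0000) → pose (5.4975, 0.4293, 1.5000)
step 2: θ'=3.0000 (R=-0.1667) → pose (5.6402, 0.2525, 3.0000)
step 3: θ'=3.1250 (R=1.0000) → pose (5.5157, 0.2623, 3.1250)

(5.5157, 0.2623, 3.1250)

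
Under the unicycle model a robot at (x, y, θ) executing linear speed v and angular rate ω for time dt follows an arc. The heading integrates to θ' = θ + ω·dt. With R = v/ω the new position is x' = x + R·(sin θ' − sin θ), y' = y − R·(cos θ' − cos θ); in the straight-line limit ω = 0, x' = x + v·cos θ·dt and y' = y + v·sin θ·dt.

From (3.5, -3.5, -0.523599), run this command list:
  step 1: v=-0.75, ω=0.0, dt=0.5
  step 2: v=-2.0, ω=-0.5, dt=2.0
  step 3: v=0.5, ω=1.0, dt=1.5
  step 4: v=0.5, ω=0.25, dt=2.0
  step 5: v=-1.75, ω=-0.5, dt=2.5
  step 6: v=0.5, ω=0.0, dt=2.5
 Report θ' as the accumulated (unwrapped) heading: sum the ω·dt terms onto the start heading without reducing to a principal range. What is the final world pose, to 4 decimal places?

(-0.5246, -0.5583, -0.7736)

step 1: θ'=-0.5236 (straight) → pose (3.1752, -3.3125, -0.5236)
step 2: θ'=-1.5236 (R=4.0000) → pose (1.1797, -0.0371, -1.5236)
step 3: θ'=-0.0236 (R=0.5000) → pose (1.6673, -0.5134, -0.0236)
step 4: θ'=0.4764 (R=2.0000) → pose (2.6317, -0.2912, 0.4764)
step 5: θ'=-0.7736 (R=3.5000) → pose (-1.4188, 0.3151, -0.7736)
step 6: θ'=-0.7736 (straight) → pose (-0.5246, -0.5583, -0.7736)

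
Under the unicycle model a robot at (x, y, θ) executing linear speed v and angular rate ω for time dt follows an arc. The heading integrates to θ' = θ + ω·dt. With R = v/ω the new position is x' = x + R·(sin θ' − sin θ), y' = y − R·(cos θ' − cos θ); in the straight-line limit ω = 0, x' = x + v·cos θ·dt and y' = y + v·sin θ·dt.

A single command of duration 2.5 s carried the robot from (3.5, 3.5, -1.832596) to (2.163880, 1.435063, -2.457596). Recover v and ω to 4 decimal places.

Δθ = -2.457596 − -1.832596 = -0.625000
ω = Δθ/dt = -0.625000/2.5 = -0.2500
R = −Δy/(cos θ' − cos θ) = -4.0000
v = R·ω = -4.0000·-0.2500 = 1.0000

v = 1.0000, ω = -0.2500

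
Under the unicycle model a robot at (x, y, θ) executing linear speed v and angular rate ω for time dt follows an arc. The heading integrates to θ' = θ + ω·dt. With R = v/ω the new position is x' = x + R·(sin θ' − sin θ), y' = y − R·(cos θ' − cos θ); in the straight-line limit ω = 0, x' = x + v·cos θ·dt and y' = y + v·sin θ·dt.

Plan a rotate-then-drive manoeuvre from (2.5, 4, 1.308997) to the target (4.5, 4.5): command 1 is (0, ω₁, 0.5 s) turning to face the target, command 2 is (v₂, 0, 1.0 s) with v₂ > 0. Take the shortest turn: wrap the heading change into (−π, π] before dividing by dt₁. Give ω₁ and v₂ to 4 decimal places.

heading to target = atan2(4.5−4, 4.5−2.5) = 0.2450
Δθ = wrap(0.2450 − 1.3090) = -1.0640; ω₁ = Δθ/dt₁ = -2.1280
distance = √((4.5−2.5)² + (4.5−4)²) = 2.0616; v₂ = distance/dt₂ = 2.0616

ω₁ = -2.1280, v₂ = 2.0616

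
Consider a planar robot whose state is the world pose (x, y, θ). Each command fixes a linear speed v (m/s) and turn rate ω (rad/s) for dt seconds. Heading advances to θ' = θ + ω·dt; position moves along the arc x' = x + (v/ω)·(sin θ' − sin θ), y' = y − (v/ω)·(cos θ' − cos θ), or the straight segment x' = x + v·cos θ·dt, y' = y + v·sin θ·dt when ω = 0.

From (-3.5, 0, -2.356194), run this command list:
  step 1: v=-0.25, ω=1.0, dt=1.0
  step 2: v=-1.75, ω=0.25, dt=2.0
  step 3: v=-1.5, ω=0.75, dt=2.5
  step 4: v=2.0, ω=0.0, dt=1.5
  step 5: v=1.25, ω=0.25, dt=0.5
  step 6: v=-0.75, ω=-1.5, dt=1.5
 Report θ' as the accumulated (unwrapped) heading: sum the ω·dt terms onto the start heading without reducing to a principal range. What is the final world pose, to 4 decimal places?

(-7.2334, 6.1534, -1.1062)

step 1: θ'=-1.3562 (R=-0.2500) → pose (-3.4325, 0.2300, -1.3562)
step 2: θ'=-0.8562 (R=-7.0000) → pose (-4.9845, 3.3265, -0.8562)
step 3: θ'=1.0188 (R=-2.0000) → pose (-8.1981, 3.0647, 1.0188)
step 4: θ'=1.0188 (straight) → pose (-6.6250, 5.6191, 1.0188)
step 5: θ'=1.1438 (R=5.0000) → pose (-6.3313, 6.1704, 1.1438)
step 6: θ'=-1.1062 (R=0.5000) → pose (-7.2334, 6.1534, -1.1062)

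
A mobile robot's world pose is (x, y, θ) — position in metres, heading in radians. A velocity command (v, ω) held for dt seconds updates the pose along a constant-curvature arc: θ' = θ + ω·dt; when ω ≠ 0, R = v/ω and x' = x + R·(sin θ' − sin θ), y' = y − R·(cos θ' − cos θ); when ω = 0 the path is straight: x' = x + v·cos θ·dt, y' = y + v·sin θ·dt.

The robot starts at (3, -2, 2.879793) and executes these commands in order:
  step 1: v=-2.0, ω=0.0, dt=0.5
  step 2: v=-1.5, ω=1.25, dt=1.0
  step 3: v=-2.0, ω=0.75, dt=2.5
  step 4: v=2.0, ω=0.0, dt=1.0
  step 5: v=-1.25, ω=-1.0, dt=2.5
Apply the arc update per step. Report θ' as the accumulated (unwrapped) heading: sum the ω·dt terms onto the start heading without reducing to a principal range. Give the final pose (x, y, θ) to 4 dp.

(5.6070, 4.0919, 3.5048)

step 1: θ'=2.8798 (straight) → pose (3.9659, -2.2588, 2.8798)
step 2: θ'=4.1298 (R=-1.2000) → pose (5.2786, -1.7599, 4.1298)
step 3: θ'=6.0048 (R=-2.6667) → pose (3.7846, 2.2712, 6.0048)
step 4: θ'=6.0048 (straight) → pose (5.7076, 1.7216, 6.0048)
step 5: θ'=3.5048 (R=1.2500) → pose (5.6070, 4.0919, 3.5048)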